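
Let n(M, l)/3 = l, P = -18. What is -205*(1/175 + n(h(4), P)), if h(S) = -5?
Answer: 387409/35 ≈ 11069.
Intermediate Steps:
n(M, l) = 3*l
-205*(1/175 + n(h(4), P)) = -205*(1/175 + 3*(-18)) = -205*(1/175 - 54) = -205*(-9449/175) = 387409/35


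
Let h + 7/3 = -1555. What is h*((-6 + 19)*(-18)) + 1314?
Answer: 365730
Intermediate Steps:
h = -4672/3 (h = -7/3 - 1555 = -4672/3 ≈ -1557.3)
h*((-6 + 19)*(-18)) + 1314 = -4672*(-6 + 19)*(-18)/3 + 1314 = -60736*(-18)/3 + 1314 = -4672/3*(-234) + 1314 = 364416 + 1314 = 365730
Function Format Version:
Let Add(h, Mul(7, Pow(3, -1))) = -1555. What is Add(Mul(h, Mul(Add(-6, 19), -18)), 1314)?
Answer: 365730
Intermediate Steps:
h = Rational(-4672, 3) (h = Add(Rational(-7, 3), -1555) = Rational(-4672, 3) ≈ -1557.3)
Add(Mul(h, Mul(Add(-6, 19), -18)), 1314) = Add(Mul(Rational(-4672, 3), Mul(Add(-6, 19), -18)), 1314) = Add(Mul(Rational(-4672, 3), Mul(13, -18)), 1314) = Add(Mul(Rational(-4672, 3), -234), 1314) = Add(364416, 1314) = 365730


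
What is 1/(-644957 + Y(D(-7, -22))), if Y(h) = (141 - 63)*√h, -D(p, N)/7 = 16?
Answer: -644957/415970213257 - 312*I*√7/415970213257 ≈ -1.5505e-6 - 1.9845e-9*I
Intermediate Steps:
D(p, N) = -112 (D(p, N) = -7*16 = -112)
Y(h) = 78*√h
1/(-644957 + Y(D(-7, -22))) = 1/(-644957 + 78*√(-112)) = 1/(-644957 + 78*(4*I*√7)) = 1/(-644957 + 312*I*√7)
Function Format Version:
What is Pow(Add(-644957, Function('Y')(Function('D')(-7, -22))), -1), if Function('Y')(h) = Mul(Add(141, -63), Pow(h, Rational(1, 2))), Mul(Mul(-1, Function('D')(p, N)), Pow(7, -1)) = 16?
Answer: Add(Rational(-644957, 415970213257), Mul(Rational(-312, 415970213257), I, Pow(7, Rational(1, 2)))) ≈ Add(-1.5505e-6, Mul(-1.9845e-9, I))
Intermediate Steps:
Function('D')(p, N) = -112 (Function('D')(p, N) = Mul(-7, 16) = -112)
Function('Y')(h) = Mul(78, Pow(h, Rational(1, 2)))
Pow(Add(-644957, Function('Y')(Function('D')(-7, -22))), -1) = Pow(Add(-644957, Mul(78, Pow(-112, Rational(1, 2)))), -1) = Pow(Add(-644957, Mul(78, Mul(4, I, Pow(7, Rational(1, 2))))), -1) = Pow(Add(-644957, Mul(312, I, Pow(7, Rational(1, 2)))), -1)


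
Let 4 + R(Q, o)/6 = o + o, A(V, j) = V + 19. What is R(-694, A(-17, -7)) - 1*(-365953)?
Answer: 365953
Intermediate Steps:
A(V, j) = 19 + V
R(Q, o) = -24 + 12*o (R(Q, o) = -24 + 6*(o + o) = -24 + 6*(2*o) = -24 + 12*o)
R(-694, A(-17, -7)) - 1*(-365953) = (-24 + 12*(19 - 17)) - 1*(-365953) = (-24 + 12*2) + 365953 = (-24 + 24) + 365953 = 0 + 365953 = 365953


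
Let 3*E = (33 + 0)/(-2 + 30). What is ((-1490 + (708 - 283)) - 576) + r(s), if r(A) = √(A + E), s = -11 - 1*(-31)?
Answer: -1641 + √3997/14 ≈ -1636.5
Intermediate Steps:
E = 11/28 (E = ((33 + 0)/(-2 + 30))/3 = (33/28)/3 = (33*(1/28))/3 = (⅓)*(33/28) = 11/28 ≈ 0.39286)
s = 20 (s = -11 + 31 = 20)
r(A) = √(11/28 + A) (r(A) = √(A + 11/28) = √(11/28 + A))
((-1490 + (708 - 283)) - 576) + r(s) = ((-1490 + (708 - 283)) - 576) + √(77 + 196*20)/14 = ((-1490 + 425) - 576) + √(77 + 3920)/14 = (-1065 - 576) + √3997/14 = -1641 + √3997/14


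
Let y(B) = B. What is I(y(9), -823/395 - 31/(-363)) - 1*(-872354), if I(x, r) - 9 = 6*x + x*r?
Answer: 41696311003/47795 ≈ 8.7240e+5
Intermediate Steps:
I(x, r) = 9 + 6*x + r*x (I(x, r) = 9 + (6*x + x*r) = 9 + (6*x + r*x) = 9 + 6*x + r*x)
I(y(9), -823/395 - 31/(-363)) - 1*(-872354) = (9 + 6*9 + (-823/395 - 31/(-363))*9) - 1*(-872354) = (9 + 54 + (-823*1/395 - 31*(-1/363))*9) + 872354 = (9 + 54 + (-823/395 + 31/363)*9) + 872354 = (9 + 54 - 286504/143385*9) + 872354 = (9 + 54 - 859512/47795) + 872354 = 2151573/47795 + 872354 = 41696311003/47795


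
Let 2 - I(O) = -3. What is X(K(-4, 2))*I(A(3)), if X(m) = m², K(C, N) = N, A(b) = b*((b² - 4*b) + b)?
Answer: 20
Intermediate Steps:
A(b) = b*(b² - 3*b)
I(O) = 5 (I(O) = 2 - 1*(-3) = 2 + 3 = 5)
X(K(-4, 2))*I(A(3)) = 2²*5 = 4*5 = 20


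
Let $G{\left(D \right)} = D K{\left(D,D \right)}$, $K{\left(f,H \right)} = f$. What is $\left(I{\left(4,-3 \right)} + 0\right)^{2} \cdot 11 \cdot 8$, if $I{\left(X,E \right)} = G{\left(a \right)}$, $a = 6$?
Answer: $114048$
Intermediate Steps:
$G{\left(D \right)} = D^{2}$ ($G{\left(D \right)} = D D = D^{2}$)
$I{\left(X,E \right)} = 36$ ($I{\left(X,E \right)} = 6^{2} = 36$)
$\left(I{\left(4,-3 \right)} + 0\right)^{2} \cdot 11 \cdot 8 = \left(36 + 0\right)^{2} \cdot 11 \cdot 8 = 36^{2} \cdot 11 \cdot 8 = 1296 \cdot 11 \cdot 8 = 14256 \cdot 8 = 114048$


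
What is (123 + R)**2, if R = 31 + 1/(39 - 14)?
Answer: 14830201/625 ≈ 23728.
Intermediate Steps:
R = 776/25 (R = 31 + 1/25 = 776/25 ≈ 31.040)
(123 + R)**2 = (123 + 776/25)**2 = (3851/25)**2 = 14830201/625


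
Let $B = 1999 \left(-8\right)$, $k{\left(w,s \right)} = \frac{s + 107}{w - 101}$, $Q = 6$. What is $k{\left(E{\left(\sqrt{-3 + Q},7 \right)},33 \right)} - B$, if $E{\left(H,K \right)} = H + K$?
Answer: $\frac{141244176}{8833} - \frac{140 \sqrt{3}}{8833} \approx 15990.0$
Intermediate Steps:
$k{\left(w,s \right)} = \frac{107 + s}{-101 + w}$
$B = -15992$
$k{\left(E{\left(\sqrt{-3 + Q},7 \right)},33 \right)} - B = \frac{107 + 33}{-101 + \left(\sqrt{-3 + 6} + 7\right)} - -15992 = \frac{1}{-101 + \left(\sqrt{3} + 7\right)} 140 + 15992 = \frac{1}{-101 + \left(7 + \sqrt{3}\right)} 140 + 15992 = \frac{1}{-94 + \sqrt{3}} \cdot 140 + 15992 = \frac{140}{-94 + \sqrt{3}} + 15992 = 15992 + \frac{140}{-94 + \sqrt{3}}$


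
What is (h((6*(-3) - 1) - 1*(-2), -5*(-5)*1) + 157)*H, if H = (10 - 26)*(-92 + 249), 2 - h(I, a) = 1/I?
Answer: -6792448/17 ≈ -3.9956e+5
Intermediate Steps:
h(I, a) = 2 - 1/I
H = -2512 (H = -16*157 = -2512)
(h((6*(-3) - 1) - 1*(-2), -5*(-5)*1) + 157)*H = ((2 - 1/((6*(-3) - 1) - 1*(-2))) + 157)*(-2512) = ((2 - 1/((-18 - 1) + 2)) + 157)*(-2512) = ((2 - 1/(-19 + 2)) + 157)*(-2512) = ((2 - 1/(-17)) + 157)*(-2512) = ((2 - 1*(-1/17)) + 157)*(-2512) = ((2 + 1/17) + 157)*(-2512) = (35/17 + 157)*(-2512) = (2704/17)*(-2512) = -6792448/17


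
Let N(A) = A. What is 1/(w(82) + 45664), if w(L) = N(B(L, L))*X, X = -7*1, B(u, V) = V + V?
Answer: 1/44516 ≈ 2.2464e-5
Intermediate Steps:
B(u, V) = 2*V
X = -7
w(L) = -14*L (w(L) = (2*L)*(-7) = -14*L)
1/(w(82) + 45664) = 1/(-14*82 + 45664) = 1/(-1148 + 45664) = 1/44516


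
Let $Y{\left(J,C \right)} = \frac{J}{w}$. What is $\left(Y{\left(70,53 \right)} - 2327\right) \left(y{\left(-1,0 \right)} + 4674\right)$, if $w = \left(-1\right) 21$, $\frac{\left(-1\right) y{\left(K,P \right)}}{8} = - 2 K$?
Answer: $- \frac{32564078}{3} \approx -1.0855 \cdot 10^{7}$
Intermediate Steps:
$y{\left(K,P \right)} = 16 K$ ($y{\left(K,P \right)} = - 8 \left(- 2 K\right) = 16 K$)
$w = -21$
$Y{\left(J,C \right)} = - \frac{J}{21}$ ($Y{\left(J,C \right)} = \frac{J}{-21} = J \left(- \frac{1}{21}\right) = - \frac{J}{21}$)
$\left(Y{\left(70,53 \right)} - 2327\right) \left(y{\left(-1,0 \right)} + 4674\right) = \left(\left(- \frac{1}{21}\right) 70 - 2327\right) \left(16 \left(-1\right) + 4674\right) = \left(- \frac{10}{3} - 2327\right) \left(-16 + 4674\right) = \left(- \frac{6991}{3}\right) 4658 = - \frac{32564078}{3}$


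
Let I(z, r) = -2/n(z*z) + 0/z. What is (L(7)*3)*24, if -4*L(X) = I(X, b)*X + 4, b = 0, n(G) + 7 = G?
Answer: -66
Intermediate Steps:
n(G) = -7 + G
I(z, r) = -2/(-7 + z²) (I(z, r) = -2/(-7 + z*z) + 0/z = -2/(-7 + z²) + 0 = -2/(-7 + z²))
L(X) = -1 + X/(2*(-7 + X²)) (L(X) = -((-2/(-7 + X²))*X + 4)/4 = -(-2*X/(-7 + X²) + 4)/4 = -(4 - 2*X/(-7 + X²))/4 = -1 + X/(2*(-7 + X²)))
(L(7)*3)*24 = (((7 + (½)*7 - 1*7²)/(-7 + 7²))*3)*24 = (((7 + 7/2 - 1*49)/(-7 + 49))*3)*24 = (((7 + 7/2 - 49)/42)*3)*24 = (((1/42)*(-77/2))*3)*24 = -11/12*3*24 = -11/4*24 = -66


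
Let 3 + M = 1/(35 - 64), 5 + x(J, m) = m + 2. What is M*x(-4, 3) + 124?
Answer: 124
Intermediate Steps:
x(J, m) = -3 + m (x(J, m) = -5 + (m + 2) = -5 + (2 + m) = -3 + m)
M = -88/29 (M = -3 + 1/(35 - 64) = -3 + 1/(-29) = -3 - 1/29 = -88/29 ≈ -3.0345)
M*x(-4, 3) + 124 = -88*(-3 + 3)/29 + 124 = -88/29*0 + 124 = 0 + 124 = 124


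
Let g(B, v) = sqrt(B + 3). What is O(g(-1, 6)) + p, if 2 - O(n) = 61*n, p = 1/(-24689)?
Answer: 49377/24689 - 61*sqrt(2) ≈ -84.267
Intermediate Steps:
g(B, v) = sqrt(3 + B)
p = -1/24689 ≈ -4.0504e-5
O(n) = 2 - 61*n
O(g(-1, 6)) + p = (2 - 61*sqrt(3 - 1)) - 1/24689 = (2 - 61*sqrt(2)) - 1/24689 = 49377/24689 - 61*sqrt(2)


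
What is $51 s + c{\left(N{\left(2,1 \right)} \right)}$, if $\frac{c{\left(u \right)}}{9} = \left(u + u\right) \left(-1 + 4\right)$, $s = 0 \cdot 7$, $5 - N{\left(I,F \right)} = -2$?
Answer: $378$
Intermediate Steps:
$N{\left(I,F \right)} = 7$ ($N{\left(I,F \right)} = 5 - -2 = 5 + 2 = 7$)
$s = 0$
$c{\left(u \right)} = 54 u$ ($c{\left(u \right)} = 9 \left(u + u\right) \left(-1 + 4\right) = 9 \cdot 2 u 3 = 9 \cdot 6 u = 54 u$)
$51 s + c{\left(N{\left(2,1 \right)} \right)} = 51 \cdot 0 + 54 \cdot 7 = 0 + 378 = 378$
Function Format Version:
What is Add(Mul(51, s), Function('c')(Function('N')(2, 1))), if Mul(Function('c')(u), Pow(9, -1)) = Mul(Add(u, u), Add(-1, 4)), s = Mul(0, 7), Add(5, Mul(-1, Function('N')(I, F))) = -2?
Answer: 378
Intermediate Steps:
Function('N')(I, F) = 7 (Function('N')(I, F) = Add(5, Mul(-1, -2)) = Add(5, 2) = 7)
s = 0
Function('c')(u) = Mul(54, u) (Function('c')(u) = Mul(9, Mul(Add(u, u), Add(-1, 4))) = Mul(9, Mul(Mul(2, u), 3)) = Mul(9, Mul(6, u)) = Mul(54, u))
Add(Mul(51, s), Function('c')(Function('N')(2, 1))) = Add(Mul(51, 0), Mul(54, 7)) = Add(0, 378) = 378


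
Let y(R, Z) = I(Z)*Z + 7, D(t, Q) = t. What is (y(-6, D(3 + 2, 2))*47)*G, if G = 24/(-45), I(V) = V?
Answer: -12032/15 ≈ -802.13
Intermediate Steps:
y(R, Z) = 7 + Z² (y(R, Z) = Z*Z + 7 = Z² + 7 = 7 + Z²)
G = -8/15 (G = 24*(-1/45) = -8/15 ≈ -0.53333)
(y(-6, D(3 + 2, 2))*47)*G = ((7 + (3 + 2)²)*47)*(-8/15) = ((7 + 5²)*47)*(-8/15) = ((7 + 25)*47)*(-8/15) = (32*47)*(-8/15) = 1504*(-8/15) = -12032/15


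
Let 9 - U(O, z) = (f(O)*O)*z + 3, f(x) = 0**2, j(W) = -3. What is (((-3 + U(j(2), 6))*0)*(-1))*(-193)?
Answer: 0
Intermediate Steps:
f(x) = 0
U(O, z) = 6 (U(O, z) = 9 - ((0*O)*z + 3) = 9 - (0*z + 3) = 9 - (0 + 3) = 9 - 1*3 = 9 - 3 = 6)
(((-3 + U(j(2), 6))*0)*(-1))*(-193) = (((-3 + 6)*0)*(-1))*(-193) = ((3*0)*(-1))*(-193) = (0*(-1))*(-193) = 0*(-193) = 0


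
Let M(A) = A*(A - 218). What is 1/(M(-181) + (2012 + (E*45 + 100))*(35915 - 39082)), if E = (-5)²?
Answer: -1/10179360 ≈ -9.8238e-8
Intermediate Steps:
E = 25
M(A) = A*(-218 + A)
1/(M(-181) + (2012 + (E*45 + 100))*(35915 - 39082)) = 1/(-181*(-218 - 181) + (2012 + (25*45 + 100))*(35915 - 39082)) = 1/(-181*(-399) + (2012 + (1125 + 100))*(-3167)) = 1/(72219 + (2012 + 1225)*(-3167)) = 1/(72219 + 3237*(-3167)) = 1/(72219 - 10251579) = 1/(-10179360) = -1/10179360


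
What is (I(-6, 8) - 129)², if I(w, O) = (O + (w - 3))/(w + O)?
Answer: 67081/4 ≈ 16770.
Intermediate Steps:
I(w, O) = (-3 + O + w)/(O + w) (I(w, O) = (O + (-3 + w))/(O + w) = (-3 + O + w)/(O + w))
(I(-6, 8) - 129)² = ((-3 + 8 - 6)/(8 - 6) - 129)² = (-1/2 - 129)² = ((½)*(-1) - 129)² = (-½ - 129)² = (-259/2)² = 67081/4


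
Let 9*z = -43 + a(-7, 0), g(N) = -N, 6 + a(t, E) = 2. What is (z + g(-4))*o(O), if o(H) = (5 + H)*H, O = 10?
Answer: -550/3 ≈ -183.33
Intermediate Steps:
a(t, E) = -4 (a(t, E) = -6 + 2 = -4)
z = -47/9 (z = (-43 - 4)/9 = (1/9)*(-47) = -47/9 ≈ -5.2222)
o(H) = H*(5 + H)
(z + g(-4))*o(O) = (-47/9 - 1*(-4))*(10*(5 + 10)) = (-47/9 + 4)*(10*15) = -11/9*150 = -550/3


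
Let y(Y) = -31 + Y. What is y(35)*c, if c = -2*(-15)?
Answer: 120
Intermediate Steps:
c = 30
y(35)*c = (-31 + 35)*30 = 4*30 = 120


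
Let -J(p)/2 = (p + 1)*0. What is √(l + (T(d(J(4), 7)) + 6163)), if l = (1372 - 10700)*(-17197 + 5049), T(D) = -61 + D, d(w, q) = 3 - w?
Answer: √113322649 ≈ 10645.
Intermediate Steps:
J(p) = 0 (J(p) = -2*(p + 1)*0 = -2*(1 + p)*0 = -2*0 = 0)
l = 113316544 (l = -9328*(-12148) = 113316544)
√(l + (T(d(J(4), 7)) + 6163)) = √(113316544 + ((-61 + (3 - 1*0)) + 6163)) = √(113316544 + ((-61 + (3 + 0)) + 6163)) = √(113316544 + ((-61 + 3) + 6163)) = √(113316544 + (-58 + 6163)) = √(113316544 + 6105) = √113322649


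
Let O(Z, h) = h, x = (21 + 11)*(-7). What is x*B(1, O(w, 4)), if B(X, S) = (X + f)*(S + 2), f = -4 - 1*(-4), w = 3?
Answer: -1344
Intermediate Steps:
x = -224 (x = 32*(-7) = -224)
f = 0 (f = -4 + 4 = 0)
B(X, S) = X*(2 + S) (B(X, S) = (X + 0)*(S + 2) = X*(2 + S))
x*B(1, O(w, 4)) = -224*(2 + 4) = -224*6 = -1344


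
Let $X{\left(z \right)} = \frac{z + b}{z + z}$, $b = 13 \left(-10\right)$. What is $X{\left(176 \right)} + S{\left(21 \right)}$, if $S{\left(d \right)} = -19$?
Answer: $- \frac{3321}{176} \approx -18.869$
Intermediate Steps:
$b = -130$
$X{\left(z \right)} = \frac{-130 + z}{2 z}$ ($X{\left(z \right)} = \frac{z - 130}{z + z} = \frac{-130 + z}{2 z}$)
$X{\left(176 \right)} + S{\left(21 \right)} = \frac{-130 + 176}{2 \cdot 176} - 19 = \frac{1}{2} \cdot \frac{1}{176} \cdot 46 - 19 = \frac{23}{176} - 19 = - \frac{3321}{176}$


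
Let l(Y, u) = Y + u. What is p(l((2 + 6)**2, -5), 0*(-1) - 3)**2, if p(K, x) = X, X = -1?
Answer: 1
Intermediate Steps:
p(K, x) = -1
p(l((2 + 6)**2, -5), 0*(-1) - 3)**2 = (-1)**2 = 1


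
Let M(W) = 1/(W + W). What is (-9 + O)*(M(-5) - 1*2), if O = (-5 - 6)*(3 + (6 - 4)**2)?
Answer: 903/5 ≈ 180.60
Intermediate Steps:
M(W) = 1/(2*W)
O = -77 (O = -11*(3 + 2**2) = -11*(3 + 4) = -11*7 = -77)
(-9 + O)*(M(-5) - 1*2) = (-9 - 77)*((1/2)/(-5) - 1*2) = -86*((1/2)*(-1/5) - 2) = -86*(-1/10 - 2) = -86*(-21/10) = 903/5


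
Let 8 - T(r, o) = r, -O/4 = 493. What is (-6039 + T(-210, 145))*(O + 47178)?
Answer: -263144126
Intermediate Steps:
O = -1972 (O = -4*493 = -1972)
T(r, o) = 8 - r
(-6039 + T(-210, 145))*(O + 47178) = (-6039 + (8 - 1*(-210)))*(-1972 + 47178) = (-6039 + (8 + 210))*45206 = (-6039 + 218)*45206 = -5821*45206 = -263144126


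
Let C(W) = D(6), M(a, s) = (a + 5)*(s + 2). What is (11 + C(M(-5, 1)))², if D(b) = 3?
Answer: 196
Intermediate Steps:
M(a, s) = (2 + s)*(5 + a) (M(a, s) = (5 + a)*(2 + s) = (2 + s)*(5 + a))
C(W) = 3
(11 + C(M(-5, 1)))² = (11 + 3)² = 14² = 196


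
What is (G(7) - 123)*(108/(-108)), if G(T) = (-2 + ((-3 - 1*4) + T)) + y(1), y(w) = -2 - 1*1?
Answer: 128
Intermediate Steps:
y(w) = -3 (y(w) = -2 - 1 = -3)
G(T) = -12 + T (G(T) = (-2 + ((-3 - 1*4) + T)) - 3 = (-2 + ((-3 - 4) + T)) - 3 = (-2 + (-7 + T)) - 3 = (-9 + T) - 3 = -12 + T)
(G(7) - 123)*(108/(-108)) = ((-12 + 7) - 123)*(108/(-108)) = (-5 - 123)*(108*(-1/108)) = -128*(-1) = 128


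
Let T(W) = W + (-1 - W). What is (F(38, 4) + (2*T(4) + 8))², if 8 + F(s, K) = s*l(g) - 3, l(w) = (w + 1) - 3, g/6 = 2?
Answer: 140625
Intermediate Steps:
g = 12 (g = 6*2 = 12)
T(W) = -1
l(w) = -2 + w (l(w) = (1 + w) - 3 = -2 + w)
F(s, K) = -11 + 10*s (F(s, K) = -8 + (s*(-2 + 12) - 3) = -8 + (s*10 - 3) = -8 + (10*s - 3) = -8 + (-3 + 10*s) = -11 + 10*s)
(F(38, 4) + (2*T(4) + 8))² = ((-11 + 10*38) + (2*(-1) + 8))² = ((-11 + 380) + (-2 + 8))² = (369 + 6)² = 375² = 140625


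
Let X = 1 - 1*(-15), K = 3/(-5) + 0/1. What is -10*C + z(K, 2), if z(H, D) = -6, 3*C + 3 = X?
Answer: -148/3 ≈ -49.333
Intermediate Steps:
K = -⅗ (K = 3*(-⅕) + 0*1 = -⅗ + 0 = -⅗ ≈ -0.60000)
X = 16 (X = 1 + 15 = 16)
C = 13/3 (C = -1 + (⅓)*16 = -1 + 16/3 = 13/3 ≈ 4.3333)
-10*C + z(K, 2) = -10*13/3 - 6 = -130/3 - 6 = -148/3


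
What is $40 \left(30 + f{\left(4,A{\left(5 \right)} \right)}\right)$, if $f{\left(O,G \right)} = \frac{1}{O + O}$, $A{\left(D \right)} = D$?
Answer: $1205$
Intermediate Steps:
$f{\left(O,G \right)} = \frac{1}{2 O}$
$40 \left(30 + f{\left(4,A{\left(5 \right)} \right)}\right) = 40 \left(30 + \frac{1}{2 \cdot 4}\right) = 40 \left(30 + \frac{1}{2} \cdot \frac{1}{4}\right) = 40 \left(30 + \frac{1}{8}\right) = 40 \cdot \frac{241}{8} = 1205$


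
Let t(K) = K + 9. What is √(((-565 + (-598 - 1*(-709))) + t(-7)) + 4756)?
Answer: 4*√269 ≈ 65.605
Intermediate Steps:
t(K) = 9 + K
√(((-565 + (-598 - 1*(-709))) + t(-7)) + 4756) = √(((-565 + (-598 - 1*(-709))) + (9 - 7)) + 4756) = √(((-565 + (-598 + 709)) + 2) + 4756) = √(((-565 + 111) + 2) + 4756) = √((-454 + 2) + 4756) = √(-452 + 4756) = √4304 = 4*√269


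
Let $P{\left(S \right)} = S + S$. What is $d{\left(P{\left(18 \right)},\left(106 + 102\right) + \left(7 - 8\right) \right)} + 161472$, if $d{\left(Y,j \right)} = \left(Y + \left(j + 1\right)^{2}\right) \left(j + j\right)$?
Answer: $18087672$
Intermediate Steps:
$P{\left(S \right)} = 2 S$
$d{\left(Y,j \right)} = 2 j \left(Y + \left(1 + j\right)^{2}\right)$ ($d{\left(Y,j \right)} = \left(Y + \left(1 + j\right)^{2}\right) 2 j = 2 j \left(Y + \left(1 + j\right)^{2}\right)$)
$d{\left(P{\left(18 \right)},\left(106 + 102\right) + \left(7 - 8\right) \right)} + 161472 = 2 \left(\left(106 + 102\right) + \left(7 - 8\right)\right) \left(2 \cdot 18 + \left(1 + \left(\left(106 + 102\right) + \left(7 - 8\right)\right)\right)^{2}\right) + 161472 = 2 \left(208 + \left(7 - 8\right)\right) \left(36 + \left(1 + \left(208 + \left(7 - 8\right)\right)\right)^{2}\right) + 161472 = 2 \left(208 - 1\right) \left(36 + \left(1 + \left(208 - 1\right)\right)^{2}\right) + 161472 = 2 \cdot 207 \left(36 + \left(1 + 207\right)^{2}\right) + 161472 = 2 \cdot 207 \left(36 + 208^{2}\right) + 161472 = 2 \cdot 207 \left(36 + 43264\right) + 161472 = 2 \cdot 207 \cdot 43300 + 161472 = 17926200 + 161472 = 18087672$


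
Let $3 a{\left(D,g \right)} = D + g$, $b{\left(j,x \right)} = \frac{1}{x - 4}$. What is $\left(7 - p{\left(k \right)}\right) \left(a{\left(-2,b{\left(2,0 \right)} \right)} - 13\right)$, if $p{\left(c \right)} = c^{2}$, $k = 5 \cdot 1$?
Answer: $\frac{495}{2} \approx 247.5$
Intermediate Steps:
$b{\left(j,x \right)} = \frac{1}{-4 + x}$
$a{\left(D,g \right)} = \frac{D}{3} + \frac{g}{3}$ ($a{\left(D,g \right)} = \frac{D + g}{3} = \frac{D}{3} + \frac{g}{3}$)
$k = 5$
$\left(7 - p{\left(k \right)}\right) \left(a{\left(-2,b{\left(2,0 \right)} \right)} - 13\right) = \left(7 - 5^{2}\right) \left(\left(\frac{1}{3} \left(-2\right) + \frac{1}{3 \left(-4 + 0\right)}\right) - 13\right) = \left(7 - 25\right) \left(\left(- \frac{2}{3} + \frac{1}{3 \left(-4\right)}\right) - 13\right) = \left(7 - 25\right) \left(\left(- \frac{2}{3} + \frac{1}{3} \left(- \frac{1}{4}\right)\right) - 13\right) = - 18 \left(\left(- \frac{2}{3} - \frac{1}{12}\right) - 13\right) = - 18 \left(- \frac{3}{4} - 13\right) = \left(-18\right) \left(- \frac{55}{4}\right) = \frac{495}{2}$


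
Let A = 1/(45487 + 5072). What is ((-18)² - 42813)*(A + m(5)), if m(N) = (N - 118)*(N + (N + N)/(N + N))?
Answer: 485493491163/16853 ≈ 2.8808e+7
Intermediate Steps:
A = 1/50559 ≈ 1.9779e-5
m(N) = (1 + N)*(-118 + N) (m(N) = (-118 + N)*(N + (2*N)/((2*N))) = (-118 + N)*(N + (2*N)*(1/(2*N))) = (-118 + N)*(N + 1) = (-118 + N)*(1 + N) = (1 + N)*(-118 + N))
((-18)² - 42813)*(A + m(5)) = ((-18)² - 42813)*(1/50559 + (-118 + 5² - 117*5)) = (324 - 42813)*(1/50559 + (-118 + 25 - 585)) = -42489*(1/50559 - 678) = -42489*(-34279001/50559) = 485493491163/16853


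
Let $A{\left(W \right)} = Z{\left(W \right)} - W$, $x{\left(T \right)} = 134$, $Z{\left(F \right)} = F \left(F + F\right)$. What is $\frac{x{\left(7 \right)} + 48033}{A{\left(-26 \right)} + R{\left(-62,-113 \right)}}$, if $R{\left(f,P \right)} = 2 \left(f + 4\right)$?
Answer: $\frac{48167}{1262} \approx 38.167$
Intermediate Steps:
$R{\left(f,P \right)} = 8 + 2 f$ ($R{\left(f,P \right)} = 2 \left(4 + f\right) = 8 + 2 f$)
$Z{\left(F \right)} = 2 F^{2}$ ($Z{\left(F \right)} = F 2 F = 2 F^{2}$)
$A{\left(W \right)} = - W + 2 W^{2}$ ($A{\left(W \right)} = 2 W^{2} - W = - W + 2 W^{2}$)
$\frac{x{\left(7 \right)} + 48033}{A{\left(-26 \right)} + R{\left(-62,-113 \right)}} = \frac{134 + 48033}{- 26 \left(-1 + 2 \left(-26\right)\right) + \left(8 + 2 \left(-62\right)\right)} = \frac{48167}{- 26 \left(-1 - 52\right) + \left(8 - 124\right)} = \frac{48167}{\left(-26\right) \left(-53\right) - 116} = \frac{48167}{1378 - 116} = \frac{48167}{1262}$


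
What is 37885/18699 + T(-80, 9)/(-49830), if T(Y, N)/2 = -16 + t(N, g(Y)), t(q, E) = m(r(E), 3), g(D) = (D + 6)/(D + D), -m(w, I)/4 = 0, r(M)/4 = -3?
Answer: 104911551/51765065 ≈ 2.0267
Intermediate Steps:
r(M) = -12 (r(M) = 4*(-3) = -12)
m(w, I) = 0 (m(w, I) = -4*0 = 0)
g(D) = (6 + D)/(2*D) (g(D) = (6 + D)/((2*D)) = (6 + D)*(1/(2*D)) = (6 + D)/(2*D))
t(q, E) = 0
T(Y, N) = -32 (T(Y, N) = 2*(-16 + 0) = 2*(-16) = -32)
37885/18699 + T(-80, 9)/(-49830) = 37885/18699 - 32/(-49830) = 37885*(1/18699) - 32*(-1/49830) = 37885/18699 + 16/24915 = 104911551/51765065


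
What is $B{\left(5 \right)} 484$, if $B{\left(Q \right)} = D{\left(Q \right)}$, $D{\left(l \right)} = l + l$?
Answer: $4840$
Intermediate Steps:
$D{\left(l \right)} = 2 l$
$B{\left(Q \right)} = 2 Q$
$B{\left(5 \right)} 484 = 2 \cdot 5 \cdot 484 = 10 \cdot 484 = 4840$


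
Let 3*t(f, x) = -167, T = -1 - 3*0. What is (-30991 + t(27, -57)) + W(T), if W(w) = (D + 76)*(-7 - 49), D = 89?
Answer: -120860/3 ≈ -40287.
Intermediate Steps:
T = -1 (T = -1 + 0 = -1)
t(f, x) = -167/3 (t(f, x) = (1/3)*(-167) = -167/3)
W(w) = -9240 (W(w) = (89 + 76)*(-7 - 49) = 165*(-56) = -9240)
(-30991 + t(27, -57)) + W(T) = (-30991 - 167/3) - 9240 = -93140/3 - 9240 = -120860/3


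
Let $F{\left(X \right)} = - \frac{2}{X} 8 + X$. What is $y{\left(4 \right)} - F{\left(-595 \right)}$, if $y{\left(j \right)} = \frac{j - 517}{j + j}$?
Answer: $\frac{2526837}{4760} \approx 530.85$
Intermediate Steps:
$y{\left(j \right)} = \frac{-517 + j}{2 j}$
$F{\left(X \right)} = X - \frac{16}{X}$ ($F{\left(X \right)} = - \frac{16}{X} + X = X - \frac{16}{X}$)
$y{\left(4 \right)} - F{\left(-595 \right)} = \frac{-517 + 4}{2 \cdot 4} - \left(-595 - \frac{16}{-595}\right) = \frac{1}{2} \cdot \frac{1}{4} \left(-513\right) - \left(-595 - - \frac{16}{595}\right) = - \frac{513}{8} - \left(-595 + \frac{16}{595}\right) = - \frac{513}{8} - - \frac{354009}{595} = - \frac{513}{8} + \frac{354009}{595} = \frac{2526837}{4760}$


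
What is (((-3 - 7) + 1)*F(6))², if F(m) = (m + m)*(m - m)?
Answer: 0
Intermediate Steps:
F(m) = 0 (F(m) = (2*m)*0 = 0)
(((-3 - 7) + 1)*F(6))² = (((-3 - 7) + 1)*0)² = ((-10 + 1)*0)² = (-9*0)² = 0² = 0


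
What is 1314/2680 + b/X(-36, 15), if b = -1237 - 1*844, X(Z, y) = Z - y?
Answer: 2822047/68340 ≈ 41.294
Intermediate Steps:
b = -2081 (b = -1237 - 844 = -2081)
1314/2680 + b/X(-36, 15) = 1314/2680 - 2081/(-36 - 1*15) = 1314*(1/2680) - 2081/(-36 - 15) = 657/1340 - 2081/(-51) = 657/1340 - 2081*(-1/51) = 657/1340 + 2081/51 = 2822047/68340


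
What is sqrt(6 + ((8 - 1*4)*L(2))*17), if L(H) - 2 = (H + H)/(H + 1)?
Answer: sqrt(2094)/3 ≈ 15.253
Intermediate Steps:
L(H) = 2 + 2*H/(1 + H) (L(H) = 2 + (H + H)/(H + 1) = 2 + (2*H)/(1 + H) = 2 + 2*H/(1 + H))
sqrt(6 + ((8 - 1*4)*L(2))*17) = sqrt(6 + ((8 - 1*4)*(2*(1 + 2*2)/(1 + 2)))*17) = sqrt(6 + ((8 - 4)*(2*(1 + 4)/3))*17) = sqrt(6 + (4*(2*(1/3)*5))*17) = sqrt(6 + (4*(10/3))*17) = sqrt(6 + (40/3)*17) = sqrt(6 + 680/3) = sqrt(698/3) = sqrt(2094)/3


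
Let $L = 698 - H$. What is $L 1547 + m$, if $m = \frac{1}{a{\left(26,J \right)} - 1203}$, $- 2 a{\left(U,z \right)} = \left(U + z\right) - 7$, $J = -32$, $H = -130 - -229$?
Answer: $\frac{2217480627}{2393} \approx 9.2665 \cdot 10^{5}$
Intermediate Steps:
$H = 99$ ($H = -130 + 229 = 99$)
$L = 599$ ($L = 698 - 99 = 599$)
$a{\left(U,z \right)} = \frac{7}{2} - \frac{U}{2} - \frac{z}{2}$ ($a{\left(U,z \right)} = - \frac{\left(U + z\right) - 7}{2} = - \frac{-7 + U + z}{2} = \frac{7}{2} - \frac{U}{2} - \frac{z}{2}$)
$m = - \frac{2}{2393}$ ($m = \frac{1}{\left(\frac{7}{2} - 13 - -16\right) - 1203} = \frac{1}{\left(\frac{7}{2} - 13 + 16\right) - 1203} = \frac{1}{\frac{13}{2} - 1203} = \frac{1}{- \frac{2393}{2}} = - \frac{2}{2393} \approx -0.00083577$)
$L 1547 + m = 599 \cdot 1547 - \frac{2}{2393} = 926653 - \frac{2}{2393} = \frac{2217480627}{2393}$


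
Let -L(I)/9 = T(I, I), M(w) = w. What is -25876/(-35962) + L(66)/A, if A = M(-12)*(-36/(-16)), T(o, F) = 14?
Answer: 290548/53943 ≈ 5.3862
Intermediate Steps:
L(I) = -126 (L(I) = -9*14 = -126)
A = -27 (A = -(-432)/(-16) = -(-432)*(-1)/16 = -12*9/4 = -27)
-25876/(-35962) + L(66)/A = -25876/(-35962) - 126/(-27) = -25876*(-1/35962) - 126*(-1/27) = 12938/17981 + 14/3 = 290548/53943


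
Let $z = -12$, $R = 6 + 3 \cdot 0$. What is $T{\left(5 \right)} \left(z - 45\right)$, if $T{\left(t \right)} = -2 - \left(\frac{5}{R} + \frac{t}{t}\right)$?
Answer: $\frac{437}{2} \approx 218.5$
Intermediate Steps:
$R = 6$ ($R = 6 + 0 = 6$)
$T{\left(t \right)} = - \frac{23}{6}$ ($T{\left(t \right)} = -2 - \left(\frac{5}{6} + \frac{t}{t}\right) = -2 - \left(5 \cdot \frac{1}{6} + 1\right) = -2 - \left(\frac{5}{6} + 1\right) = -2 - \frac{11}{6} = - \frac{23}{6}$)
$T{\left(5 \right)} \left(z - 45\right) = - \frac{23 \left(-12 - 45\right)}{6} = \left(- \frac{23}{6}\right) \left(-57\right) = \frac{437}{2}$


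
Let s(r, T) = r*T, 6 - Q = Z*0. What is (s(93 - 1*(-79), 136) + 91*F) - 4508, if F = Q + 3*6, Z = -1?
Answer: 21068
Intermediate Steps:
Q = 6 (Q = 6 - (-1)*0 = 6 - 1*0 = 6 + 0 = 6)
s(r, T) = T*r
F = 24 (F = 6 + 3*6 = 6 + 18 = 24)
(s(93 - 1*(-79), 136) + 91*F) - 4508 = (136*(93 - 1*(-79)) + 91*24) - 4508 = (136*(93 + 79) + 2184) - 4508 = (136*172 + 2184) - 4508 = (23392 + 2184) - 4508 = 25576 - 4508 = 21068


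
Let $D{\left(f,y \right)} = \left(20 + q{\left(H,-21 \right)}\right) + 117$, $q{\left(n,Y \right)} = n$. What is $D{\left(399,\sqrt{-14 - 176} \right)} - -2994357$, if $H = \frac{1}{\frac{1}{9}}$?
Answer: $2994503$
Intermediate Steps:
$H = 9$ ($H = \frac{1}{\frac{1}{9}} = 9$)
$D{\left(f,y \right)} = 146$ ($D{\left(f,y \right)} = \left(20 + 9\right) + 117 = 29 + 117 = 146$)
$D{\left(399,\sqrt{-14 - 176} \right)} - -2994357 = 146 - -2994357 = 146 + 2994357 = 2994503$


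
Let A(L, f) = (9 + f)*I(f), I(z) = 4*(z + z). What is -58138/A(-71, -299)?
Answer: -29069/346840 ≈ -0.083811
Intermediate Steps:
I(z) = 8*z (I(z) = 4*(2*z) = 8*z)
A(L, f) = 8*f*(9 + f) (A(L, f) = (9 + f)*(8*f) = 8*f*(9 + f))
-58138/A(-71, -299) = -58138*(-1/(2392*(9 - 299))) = -58138/(8*(-299)*(-290)) = -58138/693680 = -58138*1/693680 = -29069/346840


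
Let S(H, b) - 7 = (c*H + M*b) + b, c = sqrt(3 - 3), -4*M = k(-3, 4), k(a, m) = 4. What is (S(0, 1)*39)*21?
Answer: 5733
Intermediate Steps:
M = -1 (M = -1/4*4 = -1)
c = 0 (c = sqrt(0) = 0)
S(H, b) = 7 (S(H, b) = 7 + ((0*H - b) + b) = 7 + ((0 - b) + b) = 7 + (-b + b) = 7 + 0 = 7)
(S(0, 1)*39)*21 = (7*39)*21 = 273*21 = 5733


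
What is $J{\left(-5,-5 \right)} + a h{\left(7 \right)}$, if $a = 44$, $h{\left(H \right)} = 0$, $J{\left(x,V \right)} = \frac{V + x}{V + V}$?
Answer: $1$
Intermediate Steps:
$J{\left(x,V \right)} = \frac{V + x}{2 V}$
$J{\left(-5,-5 \right)} + a h{\left(7 \right)} = \frac{-5 - 5}{2 \left(-5\right)} + 44 \cdot 0 = \frac{1}{2} \left(- \frac{1}{5}\right) \left(-10\right) + 0 = 1 + 0 = 1$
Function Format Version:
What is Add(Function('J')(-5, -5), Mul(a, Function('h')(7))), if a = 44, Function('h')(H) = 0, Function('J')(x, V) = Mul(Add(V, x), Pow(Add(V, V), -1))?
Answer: 1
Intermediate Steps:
Function('J')(x, V) = Mul(Rational(1, 2), Pow(V, -1), Add(V, x)) (Function('J')(x, V) = Mul(Add(V, x), Pow(Mul(2, V), -1)) = Mul(Add(V, x), Mul(Rational(1, 2), Pow(V, -1))) = Mul(Rational(1, 2), Pow(V, -1), Add(V, x)))
Add(Function('J')(-5, -5), Mul(a, Function('h')(7))) = Add(Mul(Rational(1, 2), Pow(-5, -1), Add(-5, -5)), Mul(44, 0)) = Add(Mul(Rational(1, 2), Rational(-1, 5), -10), 0) = Add(1, 0) = 1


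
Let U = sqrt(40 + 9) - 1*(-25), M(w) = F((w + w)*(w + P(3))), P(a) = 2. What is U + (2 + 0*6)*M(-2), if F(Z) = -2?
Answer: 28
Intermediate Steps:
M(w) = -2
U = 32 (U = sqrt(49) + 25 = 7 + 25 = 32)
U + (2 + 0*6)*M(-2) = 32 + (2 + 0*6)*(-2) = 32 + (2 + 0)*(-2) = 32 + 2*(-2) = 32 - 4 = 28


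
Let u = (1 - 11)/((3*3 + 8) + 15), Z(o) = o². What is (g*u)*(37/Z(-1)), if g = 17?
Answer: -3145/16 ≈ -196.56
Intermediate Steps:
u = -5/16 (u = -10/((9 + 8) + 15) = -10/(17 + 15) = -10/32 = -10*1/32 = -5/16 ≈ -0.31250)
(g*u)*(37/Z(-1)) = (17*(-5/16))*(37/((-1)²)) = -3145/(16*1) = -3145/16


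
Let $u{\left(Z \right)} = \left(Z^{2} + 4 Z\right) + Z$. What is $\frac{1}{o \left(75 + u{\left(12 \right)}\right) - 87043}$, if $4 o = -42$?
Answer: $- \frac{2}{179945} \approx -1.1115 \cdot 10^{-5}$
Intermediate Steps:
$u{\left(Z \right)} = Z^{2} + 5 Z$
$o = - \frac{21}{2}$ ($o = \frac{1}{4} \left(-42\right) = - \frac{21}{2} \approx -10.5$)
$\frac{1}{o \left(75 + u{\left(12 \right)}\right) - 87043} = \frac{1}{- \frac{21 \left(75 + 12 \left(5 + 12\right)\right)}{2} - 87043} = \frac{1}{- \frac{21 \left(75 + 12 \cdot 17\right)}{2} - 87043} = \frac{1}{- \frac{21 \left(75 + 204\right)}{2} - 87043} = \frac{1}{\left(- \frac{21}{2}\right) 279 - 87043} = \frac{1}{- \frac{5859}{2} - 87043} = \frac{1}{- \frac{179945}{2}} = - \frac{2}{179945}$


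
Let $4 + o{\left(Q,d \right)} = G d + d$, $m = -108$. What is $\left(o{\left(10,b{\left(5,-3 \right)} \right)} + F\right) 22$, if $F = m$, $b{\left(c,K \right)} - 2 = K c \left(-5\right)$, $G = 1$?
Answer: $924$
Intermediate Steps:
$b{\left(c,K \right)} = 2 - 5 K c$ ($b{\left(c,K \right)} = 2 + K c \left(-5\right) = 2 - 5 K c$)
$o{\left(Q,d \right)} = -4 + 2 d$ ($o{\left(Q,d \right)} = -4 + \left(1 d + d\right) = -4 + \left(d + d\right) = -4 + 2 d$)
$F = -108$
$\left(o{\left(10,b{\left(5,-3 \right)} \right)} + F\right) 22 = \left(\left(-4 + 2 \left(2 - \left(-15\right) 5\right)\right) - 108\right) 22 = \left(\left(-4 + 2 \left(2 + 75\right)\right) - 108\right) 22 = \left(\left(-4 + 2 \cdot 77\right) - 108\right) 22 = \left(\left(-4 + 154\right) - 108\right) 22 = \left(150 - 108\right) 22 = 42 \cdot 22 = 924$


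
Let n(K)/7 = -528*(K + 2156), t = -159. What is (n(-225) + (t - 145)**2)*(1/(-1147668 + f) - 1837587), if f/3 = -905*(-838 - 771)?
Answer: 41692802651800799680/3220767 ≈ 1.2945e+13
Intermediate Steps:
f = 4368435 (f = 3*(-905*(-838 - 771)) = 3*(-905*(-1609)) = 3*1456145 = 4368435)
n(K) = -7968576 - 3696*K (n(K) = 7*(-528*(K + 2156)) = 7*(-528*(2156 + K)) = 7*(-1138368 - 528*K) = -7968576 - 3696*K)
(n(-225) + (t - 145)**2)*(1/(-1147668 + f) - 1837587) = ((-7968576 - 3696*(-225)) + (-159 - 145)**2)*(1/(-1147668 + 4368435) - 1837587) = ((-7968576 + 831600) + (-304)**2)*(1/3220767 - 1837587) = (-7136976 + 92416)*(1/3220767 - 1837587) = -7044560*(-5918439569228/3220767) = 41692802651800799680/3220767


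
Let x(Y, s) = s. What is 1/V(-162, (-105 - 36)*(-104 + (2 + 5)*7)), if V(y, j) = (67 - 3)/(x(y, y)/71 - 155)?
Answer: -11167/4544 ≈ -2.4575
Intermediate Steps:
V(y, j) = 64/(-155 + y/71) (V(y, j) = (67 - 3)/(y/71 - 155) = 64/(y*(1/71) - 155) = 64/(y/71 - 155) = 64/(-155 + y/71))
1/V(-162, (-105 - 36)*(-104 + (2 + 5)*7)) = 1/(4544/(-11005 - 162)) = 1/(4544/(-11167)) = 1/(4544*(-1/11167)) = 1/(-4544/11167) = -11167/4544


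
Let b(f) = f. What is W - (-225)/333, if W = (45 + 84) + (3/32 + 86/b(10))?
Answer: 819147/5920 ≈ 138.37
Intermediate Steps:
W = 22031/160 (W = (45 + 84) + (3/32 + 86/10) = 129 + (3*(1/32) + 86*(1/10)) = 129 + (3/32 + 43/5) = 129 + 1391/160 = 22031/160 ≈ 137.69)
W - (-225)/333 = 22031/160 - (-225)/333 = 22031/160 - 1*(-25/37) = 22031/160 + 25/37 = 819147/5920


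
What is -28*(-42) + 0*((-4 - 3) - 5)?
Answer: 1176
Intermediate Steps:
-28*(-42) + 0*((-4 - 3) - 5) = 1176 + 0*(-7 - 5) = 1176 + 0*(-12) = 1176 + 0 = 1176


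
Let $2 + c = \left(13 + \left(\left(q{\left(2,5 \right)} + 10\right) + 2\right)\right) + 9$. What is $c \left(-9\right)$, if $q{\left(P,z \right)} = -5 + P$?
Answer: $-261$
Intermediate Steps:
$c = 29$ ($c = -2 + \left(\left(13 + \left(\left(\left(-5 + 2\right) + 10\right) + 2\right)\right) + 9\right) = -2 + \left(\left(13 + \left(\left(-3 + 10\right) + 2\right)\right) + 9\right) = -2 + \left(\left(13 + \left(7 + 2\right)\right) + 9\right) = -2 + \left(\left(13 + 9\right) + 9\right) = -2 + \left(22 + 9\right) = -2 + 31 = 29$)
$c \left(-9\right) = 29 \left(-9\right) = -261$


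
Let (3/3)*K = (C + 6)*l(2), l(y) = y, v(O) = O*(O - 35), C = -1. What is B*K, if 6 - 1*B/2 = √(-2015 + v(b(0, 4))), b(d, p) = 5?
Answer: 120 - 20*I*√2165 ≈ 120.0 - 930.59*I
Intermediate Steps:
v(O) = O*(-35 + O)
B = 12 - 2*I*√2165 (B = 12 - 2*√(-2015 + 5*(-35 + 5)) = 12 - 2*√(-2015 + 5*(-30)) = 12 - 2*√(-2015 - 150) = 12 - 2*I*√2165 ≈ 12.0 - 93.059*I)
K = 10 (K = (-1 + 6)*2 = 5*2 = 10)
B*K = (12 - 2*I*√2165)*10 = 120 - 20*I*√2165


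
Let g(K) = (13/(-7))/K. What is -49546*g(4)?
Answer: 46007/2 ≈ 23004.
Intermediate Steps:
g(K) = -13/(7*K) (g(K) = (13*(-⅐))/K = -13/(7*K))
-49546*g(4) = -(-92014)/4 = -49546*(-13/28) = 46007/2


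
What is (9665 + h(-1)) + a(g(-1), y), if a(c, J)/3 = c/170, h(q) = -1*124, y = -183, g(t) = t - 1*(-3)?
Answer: 810988/85 ≈ 9541.0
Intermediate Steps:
g(t) = 3 + t (g(t) = t + 3 = 3 + t)
h(q) = -124
a(c, J) = 3*c/170 (a(c, J) = 3*(c/170) = 3*c/170)
(9665 + h(-1)) + a(g(-1), y) = (9665 - 124) + 3*(3 - 1)/170 = 9541 + (3/170)*2 = 9541 + 3/85 = 810988/85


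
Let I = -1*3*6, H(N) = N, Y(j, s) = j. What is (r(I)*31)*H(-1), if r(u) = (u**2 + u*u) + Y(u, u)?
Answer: -19530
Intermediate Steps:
I = -18 (I = -3*6 = -18)
r(u) = u + 2*u**2 (r(u) = (u**2 + u*u) + u = (u**2 + u**2) + u = 2*u**2 + u = u + 2*u**2)
(r(I)*31)*H(-1) = (-18*(1 + 2*(-18))*31)*(-1) = (-18*(1 - 36)*31)*(-1) = (-18*(-35)*31)*(-1) = (630*31)*(-1) = 19530*(-1) = -19530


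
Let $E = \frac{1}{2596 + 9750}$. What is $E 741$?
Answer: $\frac{741}{12346} \approx 0.060019$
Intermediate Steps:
$E = \frac{1}{12346} \approx 8.0998 \cdot 10^{-5}$
$E 741 = \frac{1}{12346} \cdot 741 = \frac{741}{12346}$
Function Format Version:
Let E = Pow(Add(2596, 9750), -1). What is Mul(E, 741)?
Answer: Rational(741, 12346) ≈ 0.060019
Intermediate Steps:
E = Rational(1, 12346) (E = Pow(12346, -1) = Rational(1, 12346) ≈ 8.0998e-5)
Mul(E, 741) = Mul(Rational(1, 12346), 741) = Rational(741, 12346)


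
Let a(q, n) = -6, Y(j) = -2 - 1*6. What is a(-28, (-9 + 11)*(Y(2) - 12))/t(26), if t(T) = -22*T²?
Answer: 3/7436 ≈ 0.00040344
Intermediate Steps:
Y(j) = -8 (Y(j) = -2 - 6 = -8)
a(-28, (-9 + 11)*(Y(2) - 12))/t(26) = -6/((-22*26²)) = -6/((-22*676)) = -6/(-14872) = -6*(-1/14872) = 3/7436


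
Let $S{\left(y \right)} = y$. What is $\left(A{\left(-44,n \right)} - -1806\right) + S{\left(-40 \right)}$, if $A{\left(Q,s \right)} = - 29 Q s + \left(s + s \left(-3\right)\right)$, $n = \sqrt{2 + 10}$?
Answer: $1766 + 2548 \sqrt{3} \approx 6179.3$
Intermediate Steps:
$n = 2 \sqrt{3}$ ($n = \sqrt{12} = 2 \sqrt{3} \approx 3.4641$)
$A{\left(Q,s \right)} = - 2 s - 29 Q s$ ($A{\left(Q,s \right)} = - 29 Q s + \left(s - 3 s\right) = - 29 Q s - 2 s = - 2 s - 29 Q s$)
$\left(A{\left(-44,n \right)} - -1806\right) + S{\left(-40 \right)} = \left(- 2 \sqrt{3} \left(2 + 29 \left(-44\right)\right) - -1806\right) - 40 = \left(- 2 \sqrt{3} \left(2 - 1276\right) + 1806\right) - 40 = \left(\left(-1\right) 2 \sqrt{3} \left(-1274\right) + 1806\right) - 40 = \left(2548 \sqrt{3} + 1806\right) - 40 = \left(1806 + 2548 \sqrt{3}\right) - 40 = 1766 + 2548 \sqrt{3}$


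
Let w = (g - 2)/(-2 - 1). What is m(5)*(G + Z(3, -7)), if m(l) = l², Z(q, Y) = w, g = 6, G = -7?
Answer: -625/3 ≈ -208.33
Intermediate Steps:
w = -4/3 (w = (6 - 2)/(-2 - 1) = 4/(-3) = 4*(-⅓) = -4/3 ≈ -1.3333)
Z(q, Y) = -4/3
m(5)*(G + Z(3, -7)) = 5²*(-7 - 4/3) = 25*(-25/3) = -625/3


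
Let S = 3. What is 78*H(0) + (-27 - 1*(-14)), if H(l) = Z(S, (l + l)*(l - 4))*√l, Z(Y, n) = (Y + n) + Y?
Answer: -13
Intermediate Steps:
Z(Y, n) = n + 2*Y
H(l) = √l*(6 + 2*l*(-4 + l)) (H(l) = ((l + l)*(l - 4) + 2*3)*√l = ((2*l)*(-4 + l) + 6)*√l = (2*l*(-4 + l) + 6)*√l = (6 + 2*l*(-4 + l))*√l = √l*(6 + 2*l*(-4 + l)))
78*H(0) + (-27 - 1*(-14)) = 78*(2*√0*(3 + 0*(-4 + 0))) + (-27 - 1*(-14)) = 78*(2*0*(3 + 0*(-4))) + (-27 + 14) = 78*(2*0*(3 + 0)) - 13 = 78*(2*0*3) - 13 = 78*0 - 13 = 0 - 13 = -13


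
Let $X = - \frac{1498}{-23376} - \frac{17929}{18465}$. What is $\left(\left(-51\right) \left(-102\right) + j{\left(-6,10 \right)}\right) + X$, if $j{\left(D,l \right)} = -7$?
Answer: $\frac{373661188511}{71939640} \approx 5194.1$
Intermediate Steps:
$X = - \frac{65241289}{71939640}$ ($X = \left(-1498\right) \left(- \frac{1}{23376}\right) - \frac{17929}{18465} = \frac{749}{11688} - \frac{17929}{18465} = - \frac{65241289}{71939640} \approx -0.90689$)
$\left(\left(-51\right) \left(-102\right) + j{\left(-6,10 \right)}\right) + X = \left(\left(-51\right) \left(-102\right) - 7\right) - \frac{65241289}{71939640} = \left(5202 - 7\right) - \frac{65241289}{71939640} = 5195 - \frac{65241289}{71939640} = \frac{373661188511}{71939640}$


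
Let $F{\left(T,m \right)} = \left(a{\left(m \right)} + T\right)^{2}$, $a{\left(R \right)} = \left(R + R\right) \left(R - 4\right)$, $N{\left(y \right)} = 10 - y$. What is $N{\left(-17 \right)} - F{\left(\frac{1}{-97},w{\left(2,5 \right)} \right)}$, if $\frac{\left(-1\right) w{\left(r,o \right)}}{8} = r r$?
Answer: $- \frac{49946185126}{9409} \approx -5.3083 \cdot 10^{6}$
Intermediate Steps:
$w{\left(r,o \right)} = - 8 r^{2}$ ($w{\left(r,o \right)} = - 8 r r = - 8 r^{2}$)
$a{\left(R \right)} = 2 R \left(-4 + R\right)$
$F{\left(T,m \right)} = \left(T + 2 m \left(-4 + m\right)\right)^{2}$ ($F{\left(T,m \right)} = \left(2 m \left(-4 + m\right) + T\right)^{2} = \left(T + 2 m \left(-4 + m\right)\right)^{2}$)
$N{\left(-17 \right)} - F{\left(\frac{1}{-97},w{\left(2,5 \right)} \right)} = \left(10 - -17\right) - \left(\frac{1}{-97} + 2 \left(- 8 \cdot 2^{2}\right) \left(-4 - 8 \cdot 2^{2}\right)\right)^{2} = \left(10 + 17\right) - \left(- \frac{1}{97} + 2 \left(\left(-8\right) 4\right) \left(-4 - 32\right)\right)^{2} = 27 - \left(- \frac{1}{97} + 2 \left(-32\right) \left(-4 - 32\right)\right)^{2} = 27 - \left(- \frac{1}{97} + 2 \left(-32\right) \left(-36\right)\right)^{2} = 27 - \left(- \frac{1}{97} + 2304\right)^{2} = 27 - \left(\frac{223487}{97}\right)^{2} = 27 - \frac{49946439169}{9409} = - \frac{49946185126}{9409}$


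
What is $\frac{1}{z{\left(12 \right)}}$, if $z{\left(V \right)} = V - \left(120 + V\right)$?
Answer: $- \frac{1}{120} \approx -0.0083333$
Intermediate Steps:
$z{\left(V \right)} = -120$
$\frac{1}{z{\left(12 \right)}} = \frac{1}{-120} = - \frac{1}{120}$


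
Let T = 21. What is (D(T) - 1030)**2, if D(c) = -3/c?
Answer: 51998521/49 ≈ 1.0612e+6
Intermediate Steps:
(D(T) - 1030)**2 = (-3/21 - 1030)**2 = (-3*1/21 - 1030)**2 = (-1/7 - 1030)**2 = (-7211/7)**2 = 51998521/49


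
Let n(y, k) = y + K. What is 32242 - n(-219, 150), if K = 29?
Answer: 32432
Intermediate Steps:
n(y, k) = 29 + y (n(y, k) = y + 29 = 29 + y)
32242 - n(-219, 150) = 32242 - (29 - 219) = 32242 - 1*(-190) = 32242 + 190 = 32432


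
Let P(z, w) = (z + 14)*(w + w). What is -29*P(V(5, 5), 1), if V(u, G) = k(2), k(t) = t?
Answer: -928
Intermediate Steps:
V(u, G) = 2
P(z, w) = 2*w*(14 + z) (P(z, w) = (14 + z)*(2*w) = 2*w*(14 + z))
-29*P(V(5, 5), 1) = -58*(14 + 2) = -58*16 = -29*32 = -928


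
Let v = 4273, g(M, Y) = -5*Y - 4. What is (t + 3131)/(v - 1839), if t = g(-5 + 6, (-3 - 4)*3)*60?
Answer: 9191/2434 ≈ 3.7761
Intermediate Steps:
g(M, Y) = -4 - 5*Y
t = 6060 (t = (-4 - 5*(-3 - 4)*3)*60 = (-4 - (-35)*3)*60 = (-4 - 5*(-21))*60 = (-4 + 105)*60 = 101*60 = 6060)
(t + 3131)/(v - 1839) = (6060 + 3131)/(4273 - 1839) = 9191/2434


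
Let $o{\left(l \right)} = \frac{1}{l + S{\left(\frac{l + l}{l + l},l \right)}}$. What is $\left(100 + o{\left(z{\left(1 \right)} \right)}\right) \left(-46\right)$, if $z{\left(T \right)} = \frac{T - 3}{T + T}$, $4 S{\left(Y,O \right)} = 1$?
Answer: $- \frac{13616}{3} \approx -4538.7$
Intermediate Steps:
$S{\left(Y,O \right)} = \frac{1}{4}$ ($S{\left(Y,O \right)} = \frac{1}{4} \cdot 1 = \frac{1}{4}$)
$z{\left(T \right)} = \frac{-3 + T}{2 T}$
$o{\left(l \right)} = \frac{1}{\frac{1}{4} + l}$ ($o{\left(l \right)} = \frac{1}{l + \frac{1}{4}} = \frac{1}{\frac{1}{4} + l}$)
$\left(100 + o{\left(z{\left(1 \right)} \right)}\right) \left(-46\right) = \left(100 + \frac{4}{1 + 4 \frac{-3 + 1}{2 \cdot 1}}\right) \left(-46\right) = \left(100 + \frac{4}{1 + 4 \cdot \frac{1}{2} \cdot 1 \left(-2\right)}\right) \left(-46\right) = \left(100 + \frac{4}{1 + 4 \left(-1\right)}\right) \left(-46\right) = \left(100 + \frac{4}{1 - 4}\right) \left(-46\right) = \left(100 + \frac{4}{-3}\right) \left(-46\right) = \left(100 + 4 \left(- \frac{1}{3}\right)\right) \left(-46\right) = \left(100 - \frac{4}{3}\right) \left(-46\right) = \frac{296}{3} \left(-46\right) = - \frac{13616}{3}$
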